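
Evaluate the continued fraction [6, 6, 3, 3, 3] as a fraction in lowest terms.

Fold from the inside: start with 3/1.
  3 + 1/3 = 10/3
  3 + 3/10 = 33/10
  6 + 10/33 = 208/33
  6 + 33/208 = 1281/208

1281/208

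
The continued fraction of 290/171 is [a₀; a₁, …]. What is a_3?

290 = 1·171 + 119   →  a_0 = 1
171 = 1·119 + 52   →  a_1 = 1
119 = 2·52 + 15   →  a_2 = 2
52 = 3·15 + 7   →  a_3 = 3

3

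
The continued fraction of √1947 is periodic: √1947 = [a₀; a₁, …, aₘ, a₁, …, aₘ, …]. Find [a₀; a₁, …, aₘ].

[44; 8, 88]

a₀ = ⌊√1947⌋ = 44.
With m₀=0, d₀=1 and mₖ₊₁ = dₖaₖ − mₖ, dₖ₊₁ = (n − mₖ₊₁²)/dₖ, aₖ₊₁ = ⌊(a₀+mₖ₊₁)/dₖ₊₁⌋:
  k=1: m=44, d=11, a=8
  k=2: m=44, d=1, a=88
d=1 and a=2a₀=88 at k=2, so the next step gives (m, d) = (44, 11) again — its k=1 value — and the period has length 2.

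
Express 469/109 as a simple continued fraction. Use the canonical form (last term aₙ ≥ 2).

[4; 3, 3, 3, 3]

469 = 4·109 + 33
109 = 3·33 + 10
33 = 3·10 + 3
10 = 3·3 + 1
3 = 3·1 + 0  (stop)
So 469/109 = [4; 3, 3, 3, 3].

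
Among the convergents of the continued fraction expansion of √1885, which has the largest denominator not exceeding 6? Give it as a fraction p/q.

√1885 = [43; 2, 2, 2, 86, …] (period length 4).
Convergents:
  p_0/q_0 = 43/1
  p_1/q_1 = 87/2
  p_2/q_2 = 217/5
  p_3/q_3 = 521/12
q_2 = 5 ≤ 6 < 12 = q_3, so the answer is 217/5.

217/5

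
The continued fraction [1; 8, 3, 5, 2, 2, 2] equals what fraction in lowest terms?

1928/1721

Using pₖ = aₖpₖ₋₁ + pₖ₋₂ and qₖ = aₖqₖ₋₁ + qₖ₋₂:
  k=0: a=1, p=1, q=1
  k=1: a=8, p=9, q=8
  k=2: a=3, p=28, q=25
  k=3: a=5, p=149, q=133
  k=4: a=2, p=326, q=291
  k=5: a=2, p=801, q=715
  k=6: a=2, p=1928, q=1721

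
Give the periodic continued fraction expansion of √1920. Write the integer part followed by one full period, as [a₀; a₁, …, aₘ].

[43; 1, 4, 2, 21, 2, 4, 1, 86]

a₀ = ⌊√1920⌋ = 43.
With m₀=0, d₀=1 and mₖ₊₁ = dₖaₖ − mₖ, dₖ₊₁ = (n − mₖ₊₁²)/dₖ, aₖ₊₁ = ⌊(a₀+mₖ₊₁)/dₖ₊₁⌋:
  k=1: m=43, d=71, a=1
  k=2: m=28, d=16, a=4
  k=3: m=36, d=39, a=2
  k=4: m=42, d=4, a=21
  k=5: m=42, d=39, a=2
  k=6: m=36, d=16, a=4
  k=7: m=28, d=71, a=1
  k=8: m=43, d=1, a=86
d=1 and a=2a₀=86 at k=8, so the next step gives (m, d) = (43, 71) again — its k=1 value — and the period has length 8.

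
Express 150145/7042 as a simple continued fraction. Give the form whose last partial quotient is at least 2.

150145 = 21*7042 + 2263
7042 = 3*2263 + 253
2263 = 8*253 + 239
253 = 1*239 + 14
239 = 17*14 + 1
14 = 14*1 + 0  (stop)
So 150145/7042 = [21; 3, 8, 1, 17, 14].

[21; 3, 8, 1, 17, 14]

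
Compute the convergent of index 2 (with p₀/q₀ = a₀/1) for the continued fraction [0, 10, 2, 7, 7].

2/21

Using pₖ = aₖpₖ₋₁ + pₖ₋₂, qₖ = aₖqₖ₋₁ + qₖ₋₂ (with p₋₁=1, p₋₂=0, q₋₁=0, q₋₂=1):
  k=0: a=0, p=0, q=1
  k=1: a=10, p=1, q=10
  k=2: a=2, p=2, q=21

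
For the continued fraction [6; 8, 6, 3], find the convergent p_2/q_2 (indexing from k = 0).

300/49

Using pₖ = aₖpₖ₋₁ + pₖ₋₂, qₖ = aₖqₖ₋₁ + qₖ₋₂ (with p₋₁=1, p₋₂=0, q₋₁=0, q₋₂=1):
  k=0: a=6, p=6, q=1
  k=1: a=8, p=49, q=8
  k=2: a=6, p=300, q=49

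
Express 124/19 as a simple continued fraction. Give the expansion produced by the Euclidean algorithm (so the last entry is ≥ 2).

[6; 1, 1, 9]

124 = 6·19 + 10
19 = 1·10 + 9
10 = 1·9 + 1
9 = 9·1 + 0  (stop)
So 124/19 = [6; 1, 1, 9].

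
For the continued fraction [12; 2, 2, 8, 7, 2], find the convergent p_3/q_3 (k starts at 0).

Using pₖ = aₖpₖ₋₁ + pₖ₋₂, qₖ = aₖqₖ₋₁ + qₖ₋₂ (with p₋₁=1, p₋₂=0, q₋₁=0, q₋₂=1):
  k=0: a=12, p=12, q=1
  k=1: a=2, p=25, q=2
  k=2: a=2, p=62, q=5
  k=3: a=8, p=521, q=42

521/42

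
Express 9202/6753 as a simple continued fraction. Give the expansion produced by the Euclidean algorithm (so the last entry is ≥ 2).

[1; 2, 1, 3, 8, 7, 3, 3]

9202 = 1×6753 + 2449
6753 = 2×2449 + 1855
2449 = 1×1855 + 594
1855 = 3×594 + 73
594 = 8×73 + 10
73 = 7×10 + 3
10 = 3×3 + 1
3 = 3×1 + 0  (stop)
So 9202/6753 = [1; 2, 1, 3, 8, 7, 3, 3].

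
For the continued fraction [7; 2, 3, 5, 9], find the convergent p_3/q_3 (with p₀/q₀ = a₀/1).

Using pₖ = aₖpₖ₋₁ + pₖ₋₂, qₖ = aₖqₖ₋₁ + qₖ₋₂ (with p₋₁=1, p₋₂=0, q₋₁=0, q₋₂=1):
  k=0: a=7, p=7, q=1
  k=1: a=2, p=15, q=2
  k=2: a=3, p=52, q=7
  k=3: a=5, p=275, q=37

275/37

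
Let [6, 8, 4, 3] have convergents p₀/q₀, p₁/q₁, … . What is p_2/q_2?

202/33

Using pₖ = aₖpₖ₋₁ + pₖ₋₂, qₖ = aₖqₖ₋₁ + qₖ₋₂ (with p₋₁=1, p₋₂=0, q₋₁=0, q₋₂=1):
  k=0: a=6, p=6, q=1
  k=1: a=8, p=49, q=8
  k=2: a=4, p=202, q=33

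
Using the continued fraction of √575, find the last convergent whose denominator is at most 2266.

√575 = [23; 1, 46, …] (period length 2).
Convergents:
  p_0/q_0 = 23/1
  p_1/q_1 = 24/1
  p_2/q_2 = 1127/47
  p_3/q_3 = 1151/48
  p_4/q_4 = 54073/2255
  p_5/q_5 = 55224/2303
q_4 = 2255 ≤ 2266 < 2303 = q_5, so the answer is 54073/2255.

54073/2255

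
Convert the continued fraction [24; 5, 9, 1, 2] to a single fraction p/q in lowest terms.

3581/148

Fold from the inside: start with 2/1.
  1 + 1/2 = 3/2
  9 + 2/3 = 29/3
  5 + 3/29 = 148/29
  24 + 29/148 = 3581/148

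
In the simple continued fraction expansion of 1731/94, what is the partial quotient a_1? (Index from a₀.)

1731 = 18·94 + 39   →  a_0 = 18
94 = 2·39 + 16   →  a_1 = 2

2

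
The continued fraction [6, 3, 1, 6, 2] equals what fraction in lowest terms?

363/58

Using pₖ = aₖpₖ₋₁ + pₖ₋₂ and qₖ = aₖqₖ₋₁ + qₖ₋₂:
  k=0: a=6, p=6, q=1
  k=1: a=3, p=19, q=3
  k=2: a=1, p=25, q=4
  k=3: a=6, p=169, q=27
  k=4: a=2, p=363, q=58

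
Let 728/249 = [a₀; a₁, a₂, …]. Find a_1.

1

728 = 2·249 + 230   →  a_0 = 2
249 = 1·230 + 19   →  a_1 = 1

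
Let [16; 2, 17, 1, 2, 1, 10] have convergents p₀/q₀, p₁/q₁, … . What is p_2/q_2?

Using pₖ = aₖpₖ₋₁ + pₖ₋₂, qₖ = aₖqₖ₋₁ + qₖ₋₂ (with p₋₁=1, p₋₂=0, q₋₁=0, q₋₂=1):
  k=0: a=16, p=16, q=1
  k=1: a=2, p=33, q=2
  k=2: a=17, p=577, q=35

577/35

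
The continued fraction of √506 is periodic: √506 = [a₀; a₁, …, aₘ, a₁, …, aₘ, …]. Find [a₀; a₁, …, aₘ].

[22; 2, 44]

a₀ = ⌊√506⌋ = 22.
With m₀=0, d₀=1 and mₖ₊₁ = dₖaₖ − mₖ, dₖ₊₁ = (n − mₖ₊₁²)/dₖ, aₖ₊₁ = ⌊(a₀+mₖ₊₁)/dₖ₊₁⌋:
  k=1: m=22, d=22, a=2
  k=2: m=22, d=1, a=44
d=1 and a=2a₀=44 at k=2, so the next step gives (m, d) = (22, 22) again — its k=1 value — and the period has length 2.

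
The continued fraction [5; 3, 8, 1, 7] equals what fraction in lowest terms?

1176/221

Using pₖ = aₖpₖ₋₁ + pₖ₋₂ and qₖ = aₖqₖ₋₁ + qₖ₋₂:
  k=0: a=5, p=5, q=1
  k=1: a=3, p=16, q=3
  k=2: a=8, p=133, q=25
  k=3: a=1, p=149, q=28
  k=4: a=7, p=1176, q=221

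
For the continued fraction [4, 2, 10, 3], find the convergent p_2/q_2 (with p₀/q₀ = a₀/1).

94/21

Using pₖ = aₖpₖ₋₁ + pₖ₋₂, qₖ = aₖqₖ₋₁ + qₖ₋₂ (with p₋₁=1, p₋₂=0, q₋₁=0, q₋₂=1):
  k=0: a=4, p=4, q=1
  k=1: a=2, p=9, q=2
  k=2: a=10, p=94, q=21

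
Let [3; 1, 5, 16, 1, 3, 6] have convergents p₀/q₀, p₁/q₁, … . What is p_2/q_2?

23/6

Using pₖ = aₖpₖ₋₁ + pₖ₋₂, qₖ = aₖqₖ₋₁ + qₖ₋₂ (with p₋₁=1, p₋₂=0, q₋₁=0, q₋₂=1):
  k=0: a=3, p=3, q=1
  k=1: a=1, p=4, q=1
  k=2: a=5, p=23, q=6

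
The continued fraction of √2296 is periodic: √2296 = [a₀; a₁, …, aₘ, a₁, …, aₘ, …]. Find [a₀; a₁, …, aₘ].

a₀ = ⌊√2296⌋ = 47.
With m₀=0, d₀=1 and mₖ₊₁ = dₖaₖ − mₖ, dₖ₊₁ = (n − mₖ₊₁²)/dₖ, aₖ₊₁ = ⌊(a₀+mₖ₊₁)/dₖ₊₁⌋:
  k=1: m=47, d=87, a=1
  k=2: m=40, d=8, a=10
  k=3: m=40, d=87, a=1
  k=4: m=47, d=1, a=94
d=1 and a=2a₀=94 at k=4, so the next step gives (m, d) = (47, 87) again — its k=1 value — and the period has length 4.

[47; 1, 10, 1, 94]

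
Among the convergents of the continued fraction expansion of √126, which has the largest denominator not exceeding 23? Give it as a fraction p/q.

√126 = [11; 4, 2, 4, 22, …] (period length 4).
Convergents:
  p_0/q_0 = 11/1
  p_1/q_1 = 45/4
  p_2/q_2 = 101/9
  p_3/q_3 = 449/40
q_2 = 9 ≤ 23 < 40 = q_3, so the answer is 101/9.

101/9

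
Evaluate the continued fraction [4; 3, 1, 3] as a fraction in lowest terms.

64/15

Using pₖ = aₖpₖ₋₁ + pₖ₋₂ and qₖ = aₖqₖ₋₁ + qₖ₋₂:
  k=0: a=4, p=4, q=1
  k=1: a=3, p=13, q=3
  k=2: a=1, p=17, q=4
  k=3: a=3, p=64, q=15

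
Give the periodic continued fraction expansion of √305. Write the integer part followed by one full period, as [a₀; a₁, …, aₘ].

[17; 2, 6, 2, 34]

a₀ = ⌊√305⌋ = 17.
With m₀=0, d₀=1 and mₖ₊₁ = dₖaₖ − mₖ, dₖ₊₁ = (n − mₖ₊₁²)/dₖ, aₖ₊₁ = ⌊(a₀+mₖ₊₁)/dₖ₊₁⌋:
  k=1: m=17, d=16, a=2
  k=2: m=15, d=5, a=6
  k=3: m=15, d=16, a=2
  k=4: m=17, d=1, a=34
d=1 and a=2a₀=34 at k=4, so the next step gives (m, d) = (17, 16) again — its k=1 value — and the period has length 4.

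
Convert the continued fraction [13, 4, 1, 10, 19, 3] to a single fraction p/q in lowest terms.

41552/3147

Using pₖ = aₖpₖ₋₁ + pₖ₋₂ and qₖ = aₖqₖ₋₁ + qₖ₋₂:
  k=0: a=13, p=13, q=1
  k=1: a=4, p=53, q=4
  k=2: a=1, p=66, q=5
  k=3: a=10, p=713, q=54
  k=4: a=19, p=13613, q=1031
  k=5: a=3, p=41552, q=3147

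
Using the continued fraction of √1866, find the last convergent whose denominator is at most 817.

15551/360

√1866 = [43; 5, 14, 5, 86, …] (period length 4).
Convergents:
  p_0/q_0 = 43/1
  p_1/q_1 = 216/5
  p_2/q_2 = 3067/71
  p_3/q_3 = 15551/360
  p_4/q_4 = 1340453/31031
q_3 = 360 ≤ 817 < 31031 = q_4, so the answer is 15551/360.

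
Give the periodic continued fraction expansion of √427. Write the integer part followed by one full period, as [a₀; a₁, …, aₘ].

[20; 1, 1, 1, 40]

a₀ = ⌊√427⌋ = 20.
With m₀=0, d₀=1 and mₖ₊₁ = dₖaₖ − mₖ, dₖ₊₁ = (n − mₖ₊₁²)/dₖ, aₖ₊₁ = ⌊(a₀+mₖ₊₁)/dₖ₊₁⌋:
  k=1: m=20, d=27, a=1
  k=2: m=7, d=14, a=1
  k=3: m=7, d=27, a=1
  k=4: m=20, d=1, a=40
d=1 and a=2a₀=40 at k=4, so the next step gives (m, d) = (20, 27) again — its k=1 value — and the period has length 4.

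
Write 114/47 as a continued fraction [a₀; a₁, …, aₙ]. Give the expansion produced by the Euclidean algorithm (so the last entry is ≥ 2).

[2; 2, 2, 1, 6]

114 = 2×47 + 20
47 = 2×20 + 7
20 = 2×7 + 6
7 = 1×6 + 1
6 = 6×1 + 0  (stop)
So 114/47 = [2; 2, 2, 1, 6].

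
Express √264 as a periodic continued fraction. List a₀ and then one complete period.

[16; 4, 32]

a₀ = ⌊√264⌋ = 16.
With m₀=0, d₀=1 and mₖ₊₁ = dₖaₖ − mₖ, dₖ₊₁ = (n − mₖ₊₁²)/dₖ, aₖ₊₁ = ⌊(a₀+mₖ₊₁)/dₖ₊₁⌋:
  k=1: m=16, d=8, a=4
  k=2: m=16, d=1, a=32
d=1 and a=2a₀=32 at k=2, so the next step gives (m, d) = (16, 8) again — its k=1 value — and the period has length 2.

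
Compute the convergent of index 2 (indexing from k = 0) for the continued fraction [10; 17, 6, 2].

Using pₖ = aₖpₖ₋₁ + pₖ₋₂, qₖ = aₖqₖ₋₁ + qₖ₋₂ (with p₋₁=1, p₋₂=0, q₋₁=0, q₋₂=1):
  k=0: a=10, p=10, q=1
  k=1: a=17, p=171, q=17
  k=2: a=6, p=1036, q=103

1036/103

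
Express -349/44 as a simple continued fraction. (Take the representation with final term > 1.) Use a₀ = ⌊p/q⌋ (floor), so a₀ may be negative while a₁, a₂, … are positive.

[-8; 14, 1, 2]

-349 = -8×44 + 3
44 = 14×3 + 2
3 = 1×2 + 1
2 = 2×1 + 0  (stop)
So -349/44 = [-8; 14, 1, 2].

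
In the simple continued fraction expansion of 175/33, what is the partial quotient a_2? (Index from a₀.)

3

175 = 5·33 + 10   →  a_0 = 5
33 = 3·10 + 3   →  a_1 = 3
10 = 3·3 + 1   →  a_2 = 3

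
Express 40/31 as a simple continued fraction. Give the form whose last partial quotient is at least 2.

40 = 1·31 + 9
31 = 3·9 + 4
9 = 2·4 + 1
4 = 4·1 + 0  (stop)
So 40/31 = [1; 3, 2, 4].

[1; 3, 2, 4]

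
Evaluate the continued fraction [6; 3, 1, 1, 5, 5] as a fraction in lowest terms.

1269/202

Using pₖ = aₖpₖ₋₁ + pₖ₋₂ and qₖ = aₖqₖ₋₁ + qₖ₋₂:
  k=0: a=6, p=6, q=1
  k=1: a=3, p=19, q=3
  k=2: a=1, p=25, q=4
  k=3: a=1, p=44, q=7
  k=4: a=5, p=245, q=39
  k=5: a=5, p=1269, q=202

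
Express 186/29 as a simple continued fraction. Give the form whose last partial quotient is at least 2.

186 = 6×29 + 12
29 = 2×12 + 5
12 = 2×5 + 2
5 = 2×2 + 1
2 = 2×1 + 0  (stop)
So 186/29 = [6; 2, 2, 2, 2].

[6; 2, 2, 2, 2]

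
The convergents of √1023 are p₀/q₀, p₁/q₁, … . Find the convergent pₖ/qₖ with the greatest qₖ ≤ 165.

√1023 = [31; 1, 62, …] (period length 2).
Convergents:
  p_0/q_0 = 31/1
  p_1/q_1 = 32/1
  p_2/q_2 = 2015/63
  p_3/q_3 = 2047/64
  p_4/q_4 = 128929/4031
q_3 = 64 ≤ 165 < 4031 = q_4, so the answer is 2047/64.

2047/64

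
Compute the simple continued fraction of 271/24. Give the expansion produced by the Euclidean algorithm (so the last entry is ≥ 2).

271 = 11*24 + 7
24 = 3*7 + 3
7 = 2*3 + 1
3 = 3*1 + 0  (stop)
So 271/24 = [11; 3, 2, 3].

[11; 3, 2, 3]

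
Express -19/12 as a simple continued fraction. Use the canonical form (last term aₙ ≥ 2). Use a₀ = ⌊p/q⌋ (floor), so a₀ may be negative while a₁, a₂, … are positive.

-19 = -2·12 + 5
12 = 2·5 + 2
5 = 2·2 + 1
2 = 2·1 + 0  (stop)
So -19/12 = [-2; 2, 2, 2].

[-2; 2, 2, 2]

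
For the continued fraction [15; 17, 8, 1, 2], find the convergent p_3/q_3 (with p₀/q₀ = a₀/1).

Using pₖ = aₖpₖ₋₁ + pₖ₋₂, qₖ = aₖqₖ₋₁ + qₖ₋₂ (with p₋₁=1, p₋₂=0, q₋₁=0, q₋₂=1):
  k=0: a=15, p=15, q=1
  k=1: a=17, p=256, q=17
  k=2: a=8, p=2063, q=137
  k=3: a=1, p=2319, q=154

2319/154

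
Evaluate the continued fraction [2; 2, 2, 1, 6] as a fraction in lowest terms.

114/47

Fold from the inside: start with 6/1.
  1 + 1/6 = 7/6
  2 + 6/7 = 20/7
  2 + 7/20 = 47/20
  2 + 20/47 = 114/47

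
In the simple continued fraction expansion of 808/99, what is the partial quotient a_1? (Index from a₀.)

808 = 8·99 + 16   →  a_0 = 8
99 = 6·16 + 3   →  a_1 = 6

6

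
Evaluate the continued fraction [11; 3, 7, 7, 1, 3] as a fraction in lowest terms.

7855/694

Using pₖ = aₖpₖ₋₁ + pₖ₋₂ and qₖ = aₖqₖ₋₁ + qₖ₋₂:
  k=0: a=11, p=11, q=1
  k=1: a=3, p=34, q=3
  k=2: a=7, p=249, q=22
  k=3: a=7, p=1777, q=157
  k=4: a=1, p=2026, q=179
  k=5: a=3, p=7855, q=694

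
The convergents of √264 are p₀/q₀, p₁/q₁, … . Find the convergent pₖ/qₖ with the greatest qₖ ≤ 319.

2096/129

√264 = [16; 4, 32, …] (period length 2).
Convergents:
  p_0/q_0 = 16/1
  p_1/q_1 = 65/4
  p_2/q_2 = 2096/129
  p_3/q_3 = 8449/520
q_2 = 129 ≤ 319 < 520 = q_3, so the answer is 2096/129.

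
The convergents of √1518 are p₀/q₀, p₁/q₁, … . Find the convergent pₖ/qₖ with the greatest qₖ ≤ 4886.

78975/2027

√1518 = [38; 1, 24, 1, 76, …] (period length 4).
Convergents:
  p_0/q_0 = 38/1
  p_1/q_1 = 39/1
  p_2/q_2 = 974/25
  p_3/q_3 = 1013/26
  p_4/q_4 = 77962/2001
  p_5/q_5 = 78975/2027
  p_6/q_6 = 1973362/50649
q_5 = 2027 ≤ 4886 < 50649 = q_6, so the answer is 78975/2027.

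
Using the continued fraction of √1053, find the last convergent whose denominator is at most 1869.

√1053 = [32; 2, 4, 2, 64, …] (period length 4).
Convergents:
  p_0/q_0 = 32/1
  p_1/q_1 = 65/2
  p_2/q_2 = 292/9
  p_3/q_3 = 649/20
  p_4/q_4 = 41828/1289
  p_5/q_5 = 84305/2598
q_4 = 1289 ≤ 1869 < 2598 = q_5, so the answer is 41828/1289.

41828/1289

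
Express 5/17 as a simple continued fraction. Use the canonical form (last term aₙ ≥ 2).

5 = 0×17 + 5
17 = 3×5 + 2
5 = 2×2 + 1
2 = 2×1 + 0  (stop)
So 5/17 = [0; 3, 2, 2].

[0; 3, 2, 2]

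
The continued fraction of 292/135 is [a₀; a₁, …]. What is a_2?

292 = 2·135 + 22   →  a_0 = 2
135 = 6·22 + 3   →  a_1 = 6
22 = 7·3 + 1   →  a_2 = 7

7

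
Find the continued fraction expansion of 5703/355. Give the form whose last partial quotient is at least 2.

5703 = 16×355 + 23
355 = 15×23 + 10
23 = 2×10 + 3
10 = 3×3 + 1
3 = 3×1 + 0  (stop)
So 5703/355 = [16; 15, 2, 3, 3].

[16; 15, 2, 3, 3]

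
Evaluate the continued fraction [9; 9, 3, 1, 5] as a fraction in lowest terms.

Fold from the inside: start with 5/1.
  1 + 1/5 = 6/5
  3 + 5/6 = 23/6
  9 + 6/23 = 213/23
  9 + 23/213 = 1940/213

1940/213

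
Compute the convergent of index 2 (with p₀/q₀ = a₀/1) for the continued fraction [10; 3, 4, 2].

Using pₖ = aₖpₖ₋₁ + pₖ₋₂, qₖ = aₖqₖ₋₁ + qₖ₋₂ (with p₋₁=1, p₋₂=0, q₋₁=0, q₋₂=1):
  k=0: a=10, p=10, q=1
  k=1: a=3, p=31, q=3
  k=2: a=4, p=134, q=13

134/13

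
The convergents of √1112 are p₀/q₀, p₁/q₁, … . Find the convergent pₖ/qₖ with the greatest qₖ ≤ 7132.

165933/4976

√1112 = [33; 2, 1, 7, 1, 2, 66, …] (period length 6).
Convergents:
  p_0/q_0 = 33/1
  p_1/q_1 = 67/2
  p_2/q_2 = 100/3
  p_3/q_3 = 767/23
  p_4/q_4 = 867/26
  p_5/q_5 = 2501/75
  p_6/q_6 = 165933/4976
  p_7/q_7 = 334367/10027
q_6 = 4976 ≤ 7132 < 10027 = q_7, so the answer is 165933/4976.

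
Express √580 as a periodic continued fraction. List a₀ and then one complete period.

a₀ = ⌊√580⌋ = 24.
With m₀=0, d₀=1 and mₖ₊₁ = dₖaₖ − mₖ, dₖ₊₁ = (n − mₖ₊₁²)/dₖ, aₖ₊₁ = ⌊(a₀+mₖ₊₁)/dₖ₊₁⌋:
  k=1: m=24, d=4, a=12
  k=2: m=24, d=1, a=48
d=1 and a=2a₀=48 at k=2, so the next step gives (m, d) = (24, 4) again — its k=1 value — and the period has length 2.

[24; 12, 48]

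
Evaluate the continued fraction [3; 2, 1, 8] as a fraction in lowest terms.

Fold from the inside: start with 8/1.
  1 + 1/8 = 9/8
  2 + 8/9 = 26/9
  3 + 9/26 = 87/26

87/26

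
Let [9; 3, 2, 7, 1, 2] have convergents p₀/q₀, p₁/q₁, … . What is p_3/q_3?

Using pₖ = aₖpₖ₋₁ + pₖ₋₂, qₖ = aₖqₖ₋₁ + qₖ₋₂ (with p₋₁=1, p₋₂=0, q₋₁=0, q₋₂=1):
  k=0: a=9, p=9, q=1
  k=1: a=3, p=28, q=3
  k=2: a=2, p=65, q=7
  k=3: a=7, p=483, q=52

483/52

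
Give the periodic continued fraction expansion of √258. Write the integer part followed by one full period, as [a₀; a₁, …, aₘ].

[16; 16, 32]

a₀ = ⌊√258⌋ = 16.
With m₀=0, d₀=1 and mₖ₊₁ = dₖaₖ − mₖ, dₖ₊₁ = (n − mₖ₊₁²)/dₖ, aₖ₊₁ = ⌊(a₀+mₖ₊₁)/dₖ₊₁⌋:
  k=1: m=16, d=2, a=16
  k=2: m=16, d=1, a=32
d=1 and a=2a₀=32 at k=2, so the next step gives (m, d) = (16, 2) again — its k=1 value — and the period has length 2.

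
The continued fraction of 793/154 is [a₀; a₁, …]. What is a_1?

6

793 = 5·154 + 23   →  a_0 = 5
154 = 6·23 + 16   →  a_1 = 6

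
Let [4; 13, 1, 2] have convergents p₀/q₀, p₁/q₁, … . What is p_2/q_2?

Using pₖ = aₖpₖ₋₁ + pₖ₋₂, qₖ = aₖqₖ₋₁ + qₖ₋₂ (with p₋₁=1, p₋₂=0, q₋₁=0, q₋₂=1):
  k=0: a=4, p=4, q=1
  k=1: a=13, p=53, q=13
  k=2: a=1, p=57, q=14

57/14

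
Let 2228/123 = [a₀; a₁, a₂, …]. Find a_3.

3

2228 = 18·123 + 14   →  a_0 = 18
123 = 8·14 + 11   →  a_1 = 8
14 = 1·11 + 3   →  a_2 = 1
11 = 3·3 + 2   →  a_3 = 3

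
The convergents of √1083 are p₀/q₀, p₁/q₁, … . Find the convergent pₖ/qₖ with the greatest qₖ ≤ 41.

362/11

√1083 = [32; 1, 9, 1, 64, …] (period length 4).
Convergents:
  p_0/q_0 = 32/1
  p_1/q_1 = 33/1
  p_2/q_2 = 329/10
  p_3/q_3 = 362/11
  p_4/q_4 = 23497/714
q_3 = 11 ≤ 41 < 714 = q_4, so the answer is 362/11.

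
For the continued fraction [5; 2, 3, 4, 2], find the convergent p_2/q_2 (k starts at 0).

Using pₖ = aₖpₖ₋₁ + pₖ₋₂, qₖ = aₖqₖ₋₁ + qₖ₋₂ (with p₋₁=1, p₋₂=0, q₋₁=0, q₋₂=1):
  k=0: a=5, p=5, q=1
  k=1: a=2, p=11, q=2
  k=2: a=3, p=38, q=7

38/7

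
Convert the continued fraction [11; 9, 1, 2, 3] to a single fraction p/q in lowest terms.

1077/97

Fold from the inside: start with 3/1.
  2 + 1/3 = 7/3
  1 + 3/7 = 10/7
  9 + 7/10 = 97/10
  11 + 10/97 = 1077/97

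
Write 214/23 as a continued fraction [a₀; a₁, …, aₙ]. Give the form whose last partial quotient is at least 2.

[9; 3, 3, 2]

214 = 9*23 + 7
23 = 3*7 + 2
7 = 3*2 + 1
2 = 2*1 + 0  (stop)
So 214/23 = [9; 3, 3, 2].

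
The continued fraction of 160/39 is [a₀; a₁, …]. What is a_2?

1

160 = 4·39 + 4   →  a_0 = 4
39 = 9·4 + 3   →  a_1 = 9
4 = 1·3 + 1   →  a_2 = 1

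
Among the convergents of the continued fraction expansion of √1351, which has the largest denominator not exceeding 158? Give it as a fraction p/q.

√1351 = [36; 1, 3, 10, 3, 1, 72, …] (period length 6).
Convergents:
  p_0/q_0 = 36/1
  p_1/q_1 = 37/1
  p_2/q_2 = 147/4
  p_3/q_3 = 1507/41
  p_4/q_4 = 4668/127
  p_5/q_5 = 6175/168
q_4 = 127 ≤ 158 < 168 = q_5, so the answer is 4668/127.

4668/127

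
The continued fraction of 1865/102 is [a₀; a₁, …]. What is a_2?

1

1865 = 18·102 + 29   →  a_0 = 18
102 = 3·29 + 15   →  a_1 = 3
29 = 1·15 + 14   →  a_2 = 1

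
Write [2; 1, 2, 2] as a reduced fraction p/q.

Using pₖ = aₖpₖ₋₁ + pₖ₋₂ and qₖ = aₖqₖ₋₁ + qₖ₋₂:
  k=0: a=2, p=2, q=1
  k=1: a=1, p=3, q=1
  k=2: a=2, p=8, q=3
  k=3: a=2, p=19, q=7

19/7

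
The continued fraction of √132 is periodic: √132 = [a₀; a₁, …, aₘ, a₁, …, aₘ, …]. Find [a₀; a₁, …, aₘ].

[11; 2, 22]

a₀ = ⌊√132⌋ = 11.
With m₀=0, d₀=1 and mₖ₊₁ = dₖaₖ − mₖ, dₖ₊₁ = (n − mₖ₊₁²)/dₖ, aₖ₊₁ = ⌊(a₀+mₖ₊₁)/dₖ₊₁⌋:
  k=1: m=11, d=11, a=2
  k=2: m=11, d=1, a=22
d=1 and a=2a₀=22 at k=2, so the next step gives (m, d) = (11, 11) again — its k=1 value — and the period has length 2.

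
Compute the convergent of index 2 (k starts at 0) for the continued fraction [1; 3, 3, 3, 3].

Using pₖ = aₖpₖ₋₁ + pₖ₋₂, qₖ = aₖqₖ₋₁ + qₖ₋₂ (with p₋₁=1, p₋₂=0, q₋₁=0, q₋₂=1):
  k=0: a=1, p=1, q=1
  k=1: a=3, p=4, q=3
  k=2: a=3, p=13, q=10

13/10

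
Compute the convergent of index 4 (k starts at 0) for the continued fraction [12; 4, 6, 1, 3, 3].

1371/112

Using pₖ = aₖpₖ₋₁ + pₖ₋₂, qₖ = aₖqₖ₋₁ + qₖ₋₂ (with p₋₁=1, p₋₂=0, q₋₁=0, q₋₂=1):
  k=0: a=12, p=12, q=1
  k=1: a=4, p=49, q=4
  k=2: a=6, p=306, q=25
  k=3: a=1, p=355, q=29
  k=4: a=3, p=1371, q=112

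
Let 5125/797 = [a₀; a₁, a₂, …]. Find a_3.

5125 = 6·797 + 343   →  a_0 = 6
797 = 2·343 + 111   →  a_1 = 2
343 = 3·111 + 10   →  a_2 = 3
111 = 11·10 + 1   →  a_3 = 11

11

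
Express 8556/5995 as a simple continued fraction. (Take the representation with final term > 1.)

8556 = 1·5995 + 2561
5995 = 2·2561 + 873
2561 = 2·873 + 815
873 = 1·815 + 58
815 = 14·58 + 3
58 = 19·3 + 1
3 = 3·1 + 0  (stop)
So 8556/5995 = [1; 2, 2, 1, 14, 19, 3].

[1; 2, 2, 1, 14, 19, 3]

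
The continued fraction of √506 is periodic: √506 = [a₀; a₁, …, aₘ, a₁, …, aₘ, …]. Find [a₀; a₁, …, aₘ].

[22; 2, 44]

a₀ = ⌊√506⌋ = 22.
With m₀=0, d₀=1 and mₖ₊₁ = dₖaₖ − mₖ, dₖ₊₁ = (n − mₖ₊₁²)/dₖ, aₖ₊₁ = ⌊(a₀+mₖ₊₁)/dₖ₊₁⌋:
  k=1: m=22, d=22, a=2
  k=2: m=22, d=1, a=44
d=1 and a=2a₀=44 at k=2, so the next step gives (m, d) = (22, 22) again — its k=1 value — and the period has length 2.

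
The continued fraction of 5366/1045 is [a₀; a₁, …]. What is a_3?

2

5366 = 5·1045 + 141   →  a_0 = 5
1045 = 7·141 + 58   →  a_1 = 7
141 = 2·58 + 25   →  a_2 = 2
58 = 2·25 + 8   →  a_3 = 2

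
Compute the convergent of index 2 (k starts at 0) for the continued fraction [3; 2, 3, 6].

24/7

Using pₖ = aₖpₖ₋₁ + pₖ₋₂, qₖ = aₖqₖ₋₁ + qₖ₋₂ (with p₋₁=1, p₋₂=0, q₋₁=0, q₋₂=1):
  k=0: a=3, p=3, q=1
  k=1: a=2, p=7, q=2
  k=2: a=3, p=24, q=7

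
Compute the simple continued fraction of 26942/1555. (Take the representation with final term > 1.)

[17; 3, 14, 1, 10, 3]

26942 = 17·1555 + 507
1555 = 3·507 + 34
507 = 14·34 + 31
34 = 1·31 + 3
31 = 10·3 + 1
3 = 3·1 + 0  (stop)
So 26942/1555 = [17; 3, 14, 1, 10, 3].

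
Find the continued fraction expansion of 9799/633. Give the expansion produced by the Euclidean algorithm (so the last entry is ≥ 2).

[15; 2, 12, 6, 4]

9799 = 15×633 + 304
633 = 2×304 + 25
304 = 12×25 + 4
25 = 6×4 + 1
4 = 4×1 + 0  (stop)
So 9799/633 = [15; 2, 12, 6, 4].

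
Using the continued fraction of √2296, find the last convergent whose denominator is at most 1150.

√2296 = [47; 1, 10, 1, 94, …] (period length 4).
Convergents:
  p_0/q_0 = 47/1
  p_1/q_1 = 48/1
  p_2/q_2 = 527/11
  p_3/q_3 = 575/12
  p_4/q_4 = 54577/1139
  p_5/q_5 = 55152/1151
q_4 = 1139 ≤ 1150 < 1151 = q_5, so the answer is 54577/1139.

54577/1139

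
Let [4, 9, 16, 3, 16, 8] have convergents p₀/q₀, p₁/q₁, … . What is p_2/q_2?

596/145

Using pₖ = aₖpₖ₋₁ + pₖ₋₂, qₖ = aₖqₖ₋₁ + qₖ₋₂ (with p₋₁=1, p₋₂=0, q₋₁=0, q₋₂=1):
  k=0: a=4, p=4, q=1
  k=1: a=9, p=37, q=9
  k=2: a=16, p=596, q=145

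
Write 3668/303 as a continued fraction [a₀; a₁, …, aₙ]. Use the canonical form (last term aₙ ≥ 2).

3668 = 12*303 + 32
303 = 9*32 + 15
32 = 2*15 + 2
15 = 7*2 + 1
2 = 2*1 + 0  (stop)
So 3668/303 = [12; 9, 2, 7, 2].

[12; 9, 2, 7, 2]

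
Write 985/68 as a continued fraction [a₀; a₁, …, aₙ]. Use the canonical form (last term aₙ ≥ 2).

985 = 14×68 + 33
68 = 2×33 + 2
33 = 16×2 + 1
2 = 2×1 + 0  (stop)
So 985/68 = [14; 2, 16, 2].

[14; 2, 16, 2]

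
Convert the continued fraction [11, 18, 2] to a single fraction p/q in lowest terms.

Fold from the inside: start with 2/1.
  18 + 1/2 = 37/2
  11 + 2/37 = 409/37

409/37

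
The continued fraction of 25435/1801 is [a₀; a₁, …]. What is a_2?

25435 = 14·1801 + 221   →  a_0 = 14
1801 = 8·221 + 33   →  a_1 = 8
221 = 6·33 + 23   →  a_2 = 6

6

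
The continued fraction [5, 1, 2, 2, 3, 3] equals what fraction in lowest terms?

451/79

Fold from the inside: start with 3/1.
  3 + 1/3 = 10/3
  2 + 3/10 = 23/10
  2 + 10/23 = 56/23
  1 + 23/56 = 79/56
  5 + 56/79 = 451/79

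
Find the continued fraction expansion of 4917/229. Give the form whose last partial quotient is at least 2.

4917 = 21·229 + 108
229 = 2·108 + 13
108 = 8·13 + 4
13 = 3·4 + 1
4 = 4·1 + 0  (stop)
So 4917/229 = [21; 2, 8, 3, 4].

[21; 2, 8, 3, 4]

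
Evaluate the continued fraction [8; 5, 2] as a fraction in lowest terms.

Fold from the inside: start with 2/1.
  5 + 1/2 = 11/2
  8 + 2/11 = 90/11

90/11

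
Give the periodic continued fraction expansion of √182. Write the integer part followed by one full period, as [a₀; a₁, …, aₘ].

a₀ = ⌊√182⌋ = 13.
With m₀=0, d₀=1 and mₖ₊₁ = dₖaₖ − mₖ, dₖ₊₁ = (n − mₖ₊₁²)/dₖ, aₖ₊₁ = ⌊(a₀+mₖ₊₁)/dₖ₊₁⌋:
  k=1: m=13, d=13, a=2
  k=2: m=13, d=1, a=26
d=1 and a=2a₀=26 at k=2, so the next step gives (m, d) = (13, 13) again — its k=1 value — and the period has length 2.

[13; 2, 26]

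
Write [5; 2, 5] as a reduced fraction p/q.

Using pₖ = aₖpₖ₋₁ + pₖ₋₂ and qₖ = aₖqₖ₋₁ + qₖ₋₂:
  k=0: a=5, p=5, q=1
  k=1: a=2, p=11, q=2
  k=2: a=5, p=60, q=11

60/11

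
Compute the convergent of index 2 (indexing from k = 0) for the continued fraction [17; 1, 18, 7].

Using pₖ = aₖpₖ₋₁ + pₖ₋₂, qₖ = aₖqₖ₋₁ + qₖ₋₂ (with p₋₁=1, p₋₂=0, q₋₁=0, q₋₂=1):
  k=0: a=17, p=17, q=1
  k=1: a=1, p=18, q=1
  k=2: a=18, p=341, q=19

341/19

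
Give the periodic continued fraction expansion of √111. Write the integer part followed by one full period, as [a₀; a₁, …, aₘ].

a₀ = ⌊√111⌋ = 10.
With m₀=0, d₀=1 and mₖ₊₁ = dₖaₖ − mₖ, dₖ₊₁ = (n − mₖ₊₁²)/dₖ, aₖ₊₁ = ⌊(a₀+mₖ₊₁)/dₖ₊₁⌋:
  k=1: m=10, d=11, a=1
  k=2: m=1, d=10, a=1
  k=3: m=9, d=3, a=6
  k=4: m=9, d=10, a=1
  k=5: m=1, d=11, a=1
  k=6: m=10, d=1, a=20
d=1 and a=2a₀=20 at k=6, so the next step gives (m, d) = (10, 11) again — its k=1 value — and the period has length 6.

[10; 1, 1, 6, 1, 1, 20]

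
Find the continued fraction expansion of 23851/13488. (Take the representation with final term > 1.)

23851 = 1*13488 + 10363
13488 = 1*10363 + 3125
10363 = 3*3125 + 988
3125 = 3*988 + 161
988 = 6*161 + 22
161 = 7*22 + 7
22 = 3*7 + 1
7 = 7*1 + 0  (stop)
So 23851/13488 = [1; 1, 3, 3, 6, 7, 3, 7].

[1; 1, 3, 3, 6, 7, 3, 7]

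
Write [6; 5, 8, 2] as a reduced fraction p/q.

Fold from the inside: start with 2/1.
  8 + 1/2 = 17/2
  5 + 2/17 = 87/17
  6 + 17/87 = 539/87

539/87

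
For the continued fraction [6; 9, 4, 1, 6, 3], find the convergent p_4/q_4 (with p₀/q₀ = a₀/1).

1912/313

Using pₖ = aₖpₖ₋₁ + pₖ₋₂, qₖ = aₖqₖ₋₁ + qₖ₋₂ (with p₋₁=1, p₋₂=0, q₋₁=0, q₋₂=1):
  k=0: a=6, p=6, q=1
  k=1: a=9, p=55, q=9
  k=2: a=4, p=226, q=37
  k=3: a=1, p=281, q=46
  k=4: a=6, p=1912, q=313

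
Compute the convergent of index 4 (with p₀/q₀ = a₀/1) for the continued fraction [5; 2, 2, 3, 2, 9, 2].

Using pₖ = aₖpₖ₋₁ + pₖ₋₂, qₖ = aₖqₖ₋₁ + qₖ₋₂ (with p₋₁=1, p₋₂=0, q₋₁=0, q₋₂=1):
  k=0: a=5, p=5, q=1
  k=1: a=2, p=11, q=2
  k=2: a=2, p=27, q=5
  k=3: a=3, p=92, q=17
  k=4: a=2, p=211, q=39

211/39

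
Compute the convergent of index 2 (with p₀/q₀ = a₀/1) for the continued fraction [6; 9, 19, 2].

Using pₖ = aₖpₖ₋₁ + pₖ₋₂, qₖ = aₖqₖ₋₁ + qₖ₋₂ (with p₋₁=1, p₋₂=0, q₋₁=0, q₋₂=1):
  k=0: a=6, p=6, q=1
  k=1: a=9, p=55, q=9
  k=2: a=19, p=1051, q=172

1051/172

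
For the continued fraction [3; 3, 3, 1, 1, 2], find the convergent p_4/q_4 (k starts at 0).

Using pₖ = aₖpₖ₋₁ + pₖ₋₂, qₖ = aₖqₖ₋₁ + qₖ₋₂ (with p₋₁=1, p₋₂=0, q₋₁=0, q₋₂=1):
  k=0: a=3, p=3, q=1
  k=1: a=3, p=10, q=3
  k=2: a=3, p=33, q=10
  k=3: a=1, p=43, q=13
  k=4: a=1, p=76, q=23

76/23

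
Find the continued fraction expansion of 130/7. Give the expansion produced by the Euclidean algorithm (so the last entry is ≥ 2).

130 = 18·7 + 4
7 = 1·4 + 3
4 = 1·3 + 1
3 = 3·1 + 0  (stop)
So 130/7 = [18; 1, 1, 3].

[18; 1, 1, 3]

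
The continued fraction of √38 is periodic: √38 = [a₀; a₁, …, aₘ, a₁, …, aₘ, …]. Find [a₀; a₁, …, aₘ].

[6; 6, 12]

a₀ = ⌊√38⌋ = 6.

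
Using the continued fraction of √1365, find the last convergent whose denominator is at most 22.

665/18

√1365 = [36; 1, 17, 2, 17, 1, 72, …] (period length 6).
Convergents:
  p_0/q_0 = 36/1
  p_1/q_1 = 37/1
  p_2/q_2 = 665/18
  p_3/q_3 = 1367/37
q_2 = 18 ≤ 22 < 37 = q_3, so the answer is 665/18.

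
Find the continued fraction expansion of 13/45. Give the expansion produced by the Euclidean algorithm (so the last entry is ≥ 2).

13 = 0×45 + 13
45 = 3×13 + 6
13 = 2×6 + 1
6 = 6×1 + 0  (stop)
So 13/45 = [0; 3, 2, 6].

[0; 3, 2, 6]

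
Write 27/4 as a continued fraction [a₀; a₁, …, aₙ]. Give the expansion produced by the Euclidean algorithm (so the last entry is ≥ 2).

27 = 6×4 + 3
4 = 1×3 + 1
3 = 3×1 + 0  (stop)
So 27/4 = [6; 1, 3].

[6; 1, 3]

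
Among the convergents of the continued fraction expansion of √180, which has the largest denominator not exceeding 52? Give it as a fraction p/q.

161/12

√180 = [13; 2, 2, 2, 26, …] (period length 4).
Convergents:
  p_0/q_0 = 13/1
  p_1/q_1 = 27/2
  p_2/q_2 = 67/5
  p_3/q_3 = 161/12
  p_4/q_4 = 4253/317
q_3 = 12 ≤ 52 < 317 = q_4, so the answer is 161/12.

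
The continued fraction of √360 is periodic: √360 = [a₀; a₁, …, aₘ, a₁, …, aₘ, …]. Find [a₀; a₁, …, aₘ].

a₀ = ⌊√360⌋ = 18.
With m₀=0, d₀=1 and mₖ₊₁ = dₖaₖ − mₖ, dₖ₊₁ = (n − mₖ₊₁²)/dₖ, aₖ₊₁ = ⌊(a₀+mₖ₊₁)/dₖ₊₁⌋:
  k=1: m=18, d=36, a=1
  k=2: m=18, d=1, a=36
d=1 and a=2a₀=36 at k=2, so the next step gives (m, d) = (18, 36) again — its k=1 value — and the period has length 2.

[18; 1, 36]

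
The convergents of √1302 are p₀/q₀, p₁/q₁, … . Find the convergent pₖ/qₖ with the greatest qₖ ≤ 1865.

31212/865

√1302 = [36; 12, 72, …] (period length 2).
Convergents:
  p_0/q_0 = 36/1
  p_1/q_1 = 433/12
  p_2/q_2 = 31212/865
  p_3/q_3 = 374977/10392
q_2 = 865 ≤ 1865 < 10392 = q_3, so the answer is 31212/865.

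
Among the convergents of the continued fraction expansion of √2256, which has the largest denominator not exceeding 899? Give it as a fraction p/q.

√2256 = [47; 2, 94, …] (period length 2).
Convergents:
  p_0/q_0 = 47/1
  p_1/q_1 = 95/2
  p_2/q_2 = 8977/189
  p_3/q_3 = 18049/380
  p_4/q_4 = 1705583/35909
q_3 = 380 ≤ 899 < 35909 = q_4, so the answer is 18049/380.

18049/380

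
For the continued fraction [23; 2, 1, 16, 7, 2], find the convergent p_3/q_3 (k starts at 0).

Using pₖ = aₖpₖ₋₁ + pₖ₋₂, qₖ = aₖqₖ₋₁ + qₖ₋₂ (with p₋₁=1, p₋₂=0, q₋₁=0, q₋₂=1):
  k=0: a=23, p=23, q=1
  k=1: a=2, p=47, q=2
  k=2: a=1, p=70, q=3
  k=3: a=16, p=1167, q=50

1167/50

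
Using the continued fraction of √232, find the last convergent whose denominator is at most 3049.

19603/1287

√232 = [15; 4, 3, 7, 3, 4, 30, …] (period length 6).
Convergents:
  p_0/q_0 = 15/1
  p_1/q_1 = 61/4
  p_2/q_2 = 198/13
  p_3/q_3 = 1447/95
  p_4/q_4 = 4539/298
  p_5/q_5 = 19603/1287
  p_6/q_6 = 592629/38908
q_5 = 1287 ≤ 3049 < 38908 = q_6, so the answer is 19603/1287.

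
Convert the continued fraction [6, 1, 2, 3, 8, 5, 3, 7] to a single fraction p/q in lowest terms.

66526/9931

Using pₖ = aₖpₖ₋₁ + pₖ₋₂ and qₖ = aₖqₖ₋₁ + qₖ₋₂:
  k=0: a=6, p=6, q=1
  k=1: a=1, p=7, q=1
  k=2: a=2, p=20, q=3
  k=3: a=3, p=67, q=10
  k=4: a=8, p=556, q=83
  k=5: a=5, p=2847, q=425
  k=6: a=3, p=9097, q=1358
  k=7: a=7, p=66526, q=9931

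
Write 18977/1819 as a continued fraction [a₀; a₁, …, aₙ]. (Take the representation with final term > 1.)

[10; 2, 3, 4, 1, 2, 2, 7]

18977 = 10*1819 + 787
1819 = 2*787 + 245
787 = 3*245 + 52
245 = 4*52 + 37
52 = 1*37 + 15
37 = 2*15 + 7
15 = 2*7 + 1
7 = 7*1 + 0  (stop)
So 18977/1819 = [10; 2, 3, 4, 1, 2, 2, 7].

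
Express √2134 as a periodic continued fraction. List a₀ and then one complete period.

a₀ = ⌊√2134⌋ = 46.
With m₀=0, d₀=1 and mₖ₊₁ = dₖaₖ − mₖ, dₖ₊₁ = (n − mₖ₊₁²)/dₖ, aₖ₊₁ = ⌊(a₀+mₖ₊₁)/dₖ₊₁⌋:
  k=1: m=46, d=18, a=5
  k=2: m=44, d=11, a=8
  k=3: m=44, d=18, a=5
  k=4: m=46, d=1, a=92
d=1 and a=2a₀=92 at k=4, so the next step gives (m, d) = (46, 18) again — its k=1 value — and the period has length 4.

[46; 5, 8, 5, 92]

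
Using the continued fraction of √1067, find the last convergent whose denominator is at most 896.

√1067 = [32; 1, 1, 1, 64, …] (period length 4).
Convergents:
  p_0/q_0 = 32/1
  p_1/q_1 = 33/1
  p_2/q_2 = 65/2
  p_3/q_3 = 98/3
  p_4/q_4 = 6337/194
  p_5/q_5 = 6435/197
  p_6/q_6 = 12772/391
  p_7/q_7 = 19207/588
  p_8/q_8 = 1242020/38023
q_7 = 588 ≤ 896 < 38023 = q_8, so the answer is 19207/588.

19207/588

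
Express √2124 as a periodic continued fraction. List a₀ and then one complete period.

a₀ = ⌊√2124⌋ = 46.

[46; 11, 1, 1, 22, 1, 1, 11, 92]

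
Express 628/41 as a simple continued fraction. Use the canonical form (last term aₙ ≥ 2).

628 = 15*41 + 13
41 = 3*13 + 2
13 = 6*2 + 1
2 = 2*1 + 0  (stop)
So 628/41 = [15; 3, 6, 2].

[15; 3, 6, 2]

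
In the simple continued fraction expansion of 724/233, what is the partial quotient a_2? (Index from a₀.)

724 = 3·233 + 25   →  a_0 = 3
233 = 9·25 + 8   →  a_1 = 9
25 = 3·8 + 1   →  a_2 = 3

3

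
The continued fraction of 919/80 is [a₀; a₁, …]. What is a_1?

2

919 = 11·80 + 39   →  a_0 = 11
80 = 2·39 + 2   →  a_1 = 2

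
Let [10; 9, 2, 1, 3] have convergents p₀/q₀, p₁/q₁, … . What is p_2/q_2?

192/19

Using pₖ = aₖpₖ₋₁ + pₖ₋₂, qₖ = aₖqₖ₋₁ + qₖ₋₂ (with p₋₁=1, p₋₂=0, q₋₁=0, q₋₂=1):
  k=0: a=10, p=10, q=1
  k=1: a=9, p=91, q=9
  k=2: a=2, p=192, q=19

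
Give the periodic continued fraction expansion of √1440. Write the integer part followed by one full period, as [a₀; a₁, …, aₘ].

[37; 1, 17, 1, 74]

a₀ = ⌊√1440⌋ = 37.
With m₀=0, d₀=1 and mₖ₊₁ = dₖaₖ − mₖ, dₖ₊₁ = (n − mₖ₊₁²)/dₖ, aₖ₊₁ = ⌊(a₀+mₖ₊₁)/dₖ₊₁⌋:
  k=1: m=37, d=71, a=1
  k=2: m=34, d=4, a=17
  k=3: m=34, d=71, a=1
  k=4: m=37, d=1, a=74
d=1 and a=2a₀=74 at k=4, so the next step gives (m, d) = (37, 71) again — its k=1 value — and the period has length 4.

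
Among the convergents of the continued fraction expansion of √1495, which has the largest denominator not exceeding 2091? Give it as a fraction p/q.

26911/696

√1495 = [38; 1, 1, 1, 76, …] (period length 4).
Convergents:
  p_0/q_0 = 38/1
  p_1/q_1 = 39/1
  p_2/q_2 = 77/2
  p_3/q_3 = 116/3
  p_4/q_4 = 8893/230
  p_5/q_5 = 9009/233
  p_6/q_6 = 17902/463
  p_7/q_7 = 26911/696
  p_8/q_8 = 2063138/53359
q_7 = 696 ≤ 2091 < 53359 = q_8, so the answer is 26911/696.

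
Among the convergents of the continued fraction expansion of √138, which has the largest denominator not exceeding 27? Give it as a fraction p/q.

√138 = [11; 1, 2, 1, 22, …] (period length 4).
Convergents:
  p_0/q_0 = 11/1
  p_1/q_1 = 12/1
  p_2/q_2 = 35/3
  p_3/q_3 = 47/4
  p_4/q_4 = 1069/91
q_3 = 4 ≤ 27 < 91 = q_4, so the answer is 47/4.

47/4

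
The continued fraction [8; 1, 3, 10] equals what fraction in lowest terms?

359/41

Fold from the inside: start with 10/1.
  3 + 1/10 = 31/10
  1 + 10/31 = 41/31
  8 + 31/41 = 359/41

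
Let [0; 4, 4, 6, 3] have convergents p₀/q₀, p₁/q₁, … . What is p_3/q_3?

25/106

Using pₖ = aₖpₖ₋₁ + pₖ₋₂, qₖ = aₖqₖ₋₁ + qₖ₋₂ (with p₋₁=1, p₋₂=0, q₋₁=0, q₋₂=1):
  k=0: a=0, p=0, q=1
  k=1: a=4, p=1, q=4
  k=2: a=4, p=4, q=17
  k=3: a=6, p=25, q=106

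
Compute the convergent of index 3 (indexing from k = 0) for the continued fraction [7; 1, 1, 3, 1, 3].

Using pₖ = aₖpₖ₋₁ + pₖ₋₂, qₖ = aₖqₖ₋₁ + qₖ₋₂ (with p₋₁=1, p₋₂=0, q₋₁=0, q₋₂=1):
  k=0: a=7, p=7, q=1
  k=1: a=1, p=8, q=1
  k=2: a=1, p=15, q=2
  k=3: a=3, p=53, q=7

53/7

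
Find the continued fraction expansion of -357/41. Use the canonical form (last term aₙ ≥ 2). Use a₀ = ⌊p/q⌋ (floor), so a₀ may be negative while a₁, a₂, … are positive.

[-9; 3, 2, 2, 2]

-357 = -9*41 + 12
41 = 3*12 + 5
12 = 2*5 + 2
5 = 2*2 + 1
2 = 2*1 + 0  (stop)
So -357/41 = [-9; 3, 2, 2, 2].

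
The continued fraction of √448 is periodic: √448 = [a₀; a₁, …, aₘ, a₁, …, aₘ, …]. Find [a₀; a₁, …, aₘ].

a₀ = ⌊√448⌋ = 21.
With m₀=0, d₀=1 and mₖ₊₁ = dₖaₖ − mₖ, dₖ₊₁ = (n − mₖ₊₁²)/dₖ, aₖ₊₁ = ⌊(a₀+mₖ₊₁)/dₖ₊₁⌋:
  k=1: m=21, d=7, a=6
  k=2: m=21, d=1, a=42
d=1 and a=2a₀=42 at k=2, so the next step gives (m, d) = (21, 7) again — its k=1 value — and the period has length 2.

[21; 6, 42]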